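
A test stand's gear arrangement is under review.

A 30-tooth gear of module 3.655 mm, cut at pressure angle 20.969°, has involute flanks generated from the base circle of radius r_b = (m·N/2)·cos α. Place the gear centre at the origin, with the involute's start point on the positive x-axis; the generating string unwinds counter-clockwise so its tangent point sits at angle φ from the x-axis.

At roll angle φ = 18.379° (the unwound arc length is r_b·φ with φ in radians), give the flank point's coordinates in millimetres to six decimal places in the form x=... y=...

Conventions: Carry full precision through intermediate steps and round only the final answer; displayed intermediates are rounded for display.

recognized (one wheel, involute flank): single-mesh tooth geometry, m = 3.655, N = 30
pitch radius r_p = m·N/2 = 3.655·30/2 = 54.825000
base radius r_b = r_p·cos α = 54.825000·cos 20.969° = 51.194170
roll angle φ = 18.379° = 0.32077406 rad
x = r_b·(cos φ + φ·sin φ) = 53.760641
y = r_b·(sin φ − φ·cos φ) = 0.557470

x=53.760641 y=0.557470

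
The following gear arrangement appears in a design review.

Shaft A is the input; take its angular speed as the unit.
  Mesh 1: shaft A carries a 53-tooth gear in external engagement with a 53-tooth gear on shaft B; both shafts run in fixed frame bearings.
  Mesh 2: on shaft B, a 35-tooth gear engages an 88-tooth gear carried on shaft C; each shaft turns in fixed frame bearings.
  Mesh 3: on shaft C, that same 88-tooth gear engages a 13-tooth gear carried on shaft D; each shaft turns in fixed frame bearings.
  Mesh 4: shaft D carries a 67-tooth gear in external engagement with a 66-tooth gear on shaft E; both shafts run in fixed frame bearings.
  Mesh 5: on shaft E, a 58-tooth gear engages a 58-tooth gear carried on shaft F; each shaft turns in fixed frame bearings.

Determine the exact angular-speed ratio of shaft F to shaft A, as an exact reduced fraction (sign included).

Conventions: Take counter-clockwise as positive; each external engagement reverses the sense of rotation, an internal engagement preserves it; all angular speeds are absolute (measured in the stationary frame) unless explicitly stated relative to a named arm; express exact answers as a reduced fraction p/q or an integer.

-2345/858

class = fixed-axis compound train [5 meshes; 5 ratios multiply, 5 sense flips]
mesh 1 [53T→53T]: running ratio 1, sense −
mesh 2 [35T→88T]: running ratio 35/88, sense +
mesh 3 [88T→13T]: running ratio 35/13, sense −
mesh 4 [67T→66T]: running ratio 2345/858, sense +
mesh 5 [58T→58T]: running ratio 2345/858, sense −
ω_out/ω_in = -2345/858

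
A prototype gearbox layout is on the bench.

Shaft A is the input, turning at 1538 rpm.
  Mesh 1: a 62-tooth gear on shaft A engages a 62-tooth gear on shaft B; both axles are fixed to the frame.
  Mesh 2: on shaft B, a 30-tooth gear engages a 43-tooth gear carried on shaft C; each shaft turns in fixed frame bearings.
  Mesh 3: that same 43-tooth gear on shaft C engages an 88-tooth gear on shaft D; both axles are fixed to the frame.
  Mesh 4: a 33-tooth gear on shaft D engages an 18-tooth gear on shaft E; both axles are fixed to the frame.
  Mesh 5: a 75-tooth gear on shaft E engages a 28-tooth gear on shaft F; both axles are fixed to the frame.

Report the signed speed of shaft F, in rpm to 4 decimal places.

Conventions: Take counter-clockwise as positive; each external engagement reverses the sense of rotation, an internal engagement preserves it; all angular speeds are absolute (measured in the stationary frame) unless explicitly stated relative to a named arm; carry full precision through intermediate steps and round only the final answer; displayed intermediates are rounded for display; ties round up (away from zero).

-2574.7768 rpm

topology: fixed-axis compound train — 5 meshes, A→F
mesh 1 [62T→62T]: ω = 1538.0000×62/62 = 1538.0000 rpm, sense flips to −
mesh 2 [30T→43T]: ω = 1538.0000×30/43 = 1073.0233 rpm, sense flips to +
mesh 3 [43T→88T]: ω = 1073.0233×43/88 = 524.3182 rpm, sense flips to −
mesh 4 [33T→18T]: ω = 524.3182×33/18 = 961.2500 rpm, sense flips to +
mesh 5 [75T→28T]: ω = 961.2500×75/28 = 2574.7768 rpm, sense flips to −
signed output speed = -2574.7768 rpm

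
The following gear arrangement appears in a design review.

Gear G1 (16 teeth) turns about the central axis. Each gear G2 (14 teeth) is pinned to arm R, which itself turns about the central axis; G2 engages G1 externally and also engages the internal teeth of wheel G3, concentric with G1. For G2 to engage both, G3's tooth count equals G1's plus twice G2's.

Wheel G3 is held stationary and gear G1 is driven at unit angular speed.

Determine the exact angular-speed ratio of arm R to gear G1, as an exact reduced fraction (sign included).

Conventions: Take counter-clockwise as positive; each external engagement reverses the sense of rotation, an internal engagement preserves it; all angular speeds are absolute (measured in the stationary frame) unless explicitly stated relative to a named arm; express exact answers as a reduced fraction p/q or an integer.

4/15

topology: planetary set — G1 16T / G2 14T / G3 44T, arm = carrier (Willis)
ring teeth: 16 + 2·14 = 44
16(ω_sun−ω_arm) = −44(ω_ring−ω_arm),  ω_ring = 0, ω_sun = 1
16(1−ω_arm) = −44(0−ω_arm)  ⇒  60·ω_arm = 16  ⇒  ω_arm = 4/15
ω_out/ω_in = 4/15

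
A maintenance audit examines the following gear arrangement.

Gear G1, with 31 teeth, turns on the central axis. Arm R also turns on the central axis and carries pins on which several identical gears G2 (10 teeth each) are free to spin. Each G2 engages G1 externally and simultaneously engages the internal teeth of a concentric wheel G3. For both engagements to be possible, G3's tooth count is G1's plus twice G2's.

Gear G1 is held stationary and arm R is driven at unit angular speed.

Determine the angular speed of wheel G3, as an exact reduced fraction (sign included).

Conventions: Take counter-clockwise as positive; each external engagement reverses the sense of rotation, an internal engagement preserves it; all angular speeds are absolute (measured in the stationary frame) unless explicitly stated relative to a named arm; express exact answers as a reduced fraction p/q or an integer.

recognized (axles ride arm R): planetary set, 31/10/51 teeth
ring teeth: 31 + 2·10 = 51
31(ω_sun−ω_arm) = −51(ω_ring−ω_arm),  ω_sun = 0, ω_arm = 1
ω_ring = 1 − (31/51)(0−1) = 82/51
exact speed ratio = 82/51

82/51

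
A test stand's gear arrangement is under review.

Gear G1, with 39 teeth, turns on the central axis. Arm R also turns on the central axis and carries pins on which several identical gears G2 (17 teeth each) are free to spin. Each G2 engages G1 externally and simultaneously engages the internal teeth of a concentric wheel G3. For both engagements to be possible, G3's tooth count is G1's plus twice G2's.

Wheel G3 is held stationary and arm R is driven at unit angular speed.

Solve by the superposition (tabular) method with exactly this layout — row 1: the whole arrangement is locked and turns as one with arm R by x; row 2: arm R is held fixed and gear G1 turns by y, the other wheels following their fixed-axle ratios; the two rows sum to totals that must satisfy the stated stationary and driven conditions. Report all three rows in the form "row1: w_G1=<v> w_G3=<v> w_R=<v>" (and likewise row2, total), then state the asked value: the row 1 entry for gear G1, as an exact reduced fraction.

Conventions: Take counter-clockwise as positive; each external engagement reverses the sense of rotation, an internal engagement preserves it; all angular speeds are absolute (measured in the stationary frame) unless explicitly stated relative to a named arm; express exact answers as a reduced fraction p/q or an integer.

row1: w_G1=1 w_G3=1 w_R=1
row2: w_G1=73/39 w_G3=-1 w_R=0
total: w_G1=112/39 w_G3=0 w_R=1
asked value: 1

planetary set (39T centre, 17T on arm, 73T internal) — Willis relation
row 1: whole set turns with the arm by x
row 2 — arm fixed, fixed-axis ratios: sun y, ring −(39/73)·y, arm 0
boundary: total ω_ring = x − (39/73)·y = 0 and total ω_arm = x = 1  ⇒  y = 73/39, x = 1
row 2 ring = −(39/73)·73/39 = -1
totals (row 1 + row 2): sun 1 + 73/39 = 112/39, ring 1 + (-1) = 0, arm 1 + 0 = 1
asked cell (row1, sun) = 1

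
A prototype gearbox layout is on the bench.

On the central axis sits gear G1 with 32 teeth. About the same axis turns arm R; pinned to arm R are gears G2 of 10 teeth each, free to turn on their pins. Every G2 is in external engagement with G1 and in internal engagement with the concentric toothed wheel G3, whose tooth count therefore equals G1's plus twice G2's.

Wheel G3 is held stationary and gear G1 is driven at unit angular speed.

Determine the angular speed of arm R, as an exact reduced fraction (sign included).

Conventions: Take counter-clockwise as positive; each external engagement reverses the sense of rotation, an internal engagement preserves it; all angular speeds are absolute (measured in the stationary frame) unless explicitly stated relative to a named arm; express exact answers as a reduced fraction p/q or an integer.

planetary set (32T centre, 10T on arm, 52T internal) — Willis relation
ring teeth: 32 + 2·10 = 52
32(ω_sun−ω_arm) = −52(ω_ring−ω_arm),  ω_ring = 0, ω_sun = 1
32(1−ω_arm) = −52(0−ω_arm)  ⇒  84·ω_arm = 32  ⇒  ω_arm = 8/21
exact speed ratio = 8/21

8/21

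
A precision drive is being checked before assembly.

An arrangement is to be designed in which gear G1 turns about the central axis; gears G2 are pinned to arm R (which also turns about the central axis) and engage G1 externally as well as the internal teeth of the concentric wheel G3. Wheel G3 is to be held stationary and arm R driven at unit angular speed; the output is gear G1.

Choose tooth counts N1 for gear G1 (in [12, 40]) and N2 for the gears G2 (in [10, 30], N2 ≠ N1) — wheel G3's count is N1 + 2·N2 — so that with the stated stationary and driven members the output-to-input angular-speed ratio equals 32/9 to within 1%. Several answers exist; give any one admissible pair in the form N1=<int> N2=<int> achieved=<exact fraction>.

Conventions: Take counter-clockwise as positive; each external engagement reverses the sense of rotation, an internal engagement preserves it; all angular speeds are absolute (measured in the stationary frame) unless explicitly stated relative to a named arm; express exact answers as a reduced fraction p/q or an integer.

topology: planetary set — design target 32/9, arm = carrier (Willis)
Willis with ω_ring = 0: ω_sun/ω_arm = (N1+N3)/N1; set equal to 32/9  ⇒  N3/N1 = 32/9 − 1 = 23/9
N3 = N1 + 2·N2  ⇒  N2/N1 = (N3/N1 − 1)/2 = (23/9 − 1)/2 = 7/9
smallest multiple with N1 ≥ 12 and N2 ≥ 10: k = 2  ⇒  N1 = 2·9 = 18, N2 = 2·7 = 14 (N1 ≤ 40, N2 ≤ 30, N2 ≠ N1 ✓), N3 = 18 + 2·14 = 46
check: (N1+N3)/N1 with N1 = 18, N3 = 46 gives 32/9; |achieved − target| = 0 ≤ 8/225 ✓

N1=18 N2=14 achieved=32/9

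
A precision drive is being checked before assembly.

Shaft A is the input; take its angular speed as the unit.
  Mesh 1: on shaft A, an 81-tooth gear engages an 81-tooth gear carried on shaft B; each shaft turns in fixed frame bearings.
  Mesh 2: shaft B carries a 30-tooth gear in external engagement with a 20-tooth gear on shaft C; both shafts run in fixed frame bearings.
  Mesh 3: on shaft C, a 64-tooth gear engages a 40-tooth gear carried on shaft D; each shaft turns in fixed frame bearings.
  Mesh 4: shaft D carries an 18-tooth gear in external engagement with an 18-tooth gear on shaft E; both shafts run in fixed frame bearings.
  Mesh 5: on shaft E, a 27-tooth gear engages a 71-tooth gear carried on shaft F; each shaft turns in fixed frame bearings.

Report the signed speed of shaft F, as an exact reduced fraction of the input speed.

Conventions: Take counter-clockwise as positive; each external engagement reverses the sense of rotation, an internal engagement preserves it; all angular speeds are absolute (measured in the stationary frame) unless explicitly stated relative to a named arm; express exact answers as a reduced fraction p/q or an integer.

5-mesh fixed-axis compound train (all bearings frame-fixed)
mesh 1 [81T→81T]: |ω|/ω_in = 1×81/81 = 1, sense flips to −
mesh 2 [30T→20T]: |ω|/ω_in = 1×30/20 = 3/2, sense flips to +
mesh 3 [64T→40T]: |ω|/ω_in = (3/2)×64/40 = 12/5, sense flips to −
mesh 4 [18T→18T]: |ω|/ω_in = (12/5)×18/18 = 12/5, sense flips to +
mesh 5 [27T→71T]: |ω|/ω_in = (12/5)×27/71 = 324/355, sense flips to −
signed output speed (× input speed) = -324/355

-324/355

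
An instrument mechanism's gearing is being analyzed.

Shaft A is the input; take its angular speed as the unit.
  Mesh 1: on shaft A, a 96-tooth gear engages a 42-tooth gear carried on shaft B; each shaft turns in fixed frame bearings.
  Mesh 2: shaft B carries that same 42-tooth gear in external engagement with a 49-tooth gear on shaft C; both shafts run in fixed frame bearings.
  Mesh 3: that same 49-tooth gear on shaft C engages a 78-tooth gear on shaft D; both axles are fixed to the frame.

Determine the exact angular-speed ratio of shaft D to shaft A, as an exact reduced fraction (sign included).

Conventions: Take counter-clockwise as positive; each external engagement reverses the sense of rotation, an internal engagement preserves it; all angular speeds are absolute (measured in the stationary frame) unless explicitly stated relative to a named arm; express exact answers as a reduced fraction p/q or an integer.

class = fixed-axis compound train [3 meshes; 3 ratios multiply, 3 sense flips]
mesh 1 [96T→42T]: running ratio 16/7, sense −
mesh 2 [42T→49T]: running ratio 96/49, sense +
mesh 3 [49T→78T]: running ratio 16/13, sense −
ω_out/ω_in = -16/13

-16/13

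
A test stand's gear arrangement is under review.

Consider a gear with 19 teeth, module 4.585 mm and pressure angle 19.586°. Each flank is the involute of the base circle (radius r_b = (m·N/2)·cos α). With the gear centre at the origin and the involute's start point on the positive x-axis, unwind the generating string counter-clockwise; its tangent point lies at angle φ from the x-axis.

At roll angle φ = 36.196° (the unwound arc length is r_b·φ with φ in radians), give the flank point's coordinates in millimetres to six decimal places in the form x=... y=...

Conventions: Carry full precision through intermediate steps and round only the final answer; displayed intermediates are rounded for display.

single-mesh involute tooth geometry (19T wheel at module 4.585)
pitch radius r_p = m·N/2 = 4.585·19/2 = 43.557500
base radius r_b = r_p·cos α = 43.557500·cos 19.586° = 41.037237
roll angle φ = 36.196° = 0.63173938 rad
x = r_b·(cos φ + φ·sin φ) = 48.427009
y = r_b·(sin φ − φ·cos φ) = 3.313128

x=48.427009 y=3.313128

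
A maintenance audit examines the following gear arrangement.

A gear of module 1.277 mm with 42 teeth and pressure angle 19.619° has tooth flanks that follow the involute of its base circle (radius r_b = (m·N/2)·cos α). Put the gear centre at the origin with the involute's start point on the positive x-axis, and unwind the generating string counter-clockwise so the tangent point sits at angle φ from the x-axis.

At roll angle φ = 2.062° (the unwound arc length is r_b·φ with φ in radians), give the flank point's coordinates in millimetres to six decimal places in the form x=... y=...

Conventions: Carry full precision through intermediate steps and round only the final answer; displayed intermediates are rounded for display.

x=25.276523 y=0.000392

single-mesh involute tooth geometry (42T wheel at module 1.277)
pitch radius r_p = m·N/2 = 1.277·42/2 = 26.817000
base radius r_b = r_p·cos α = 26.817000·cos 19.619° = 25.260170
roll angle φ = 2.062° = 0.03598869 rad
x = r_b·(cos φ + φ·sin φ) = 25.276523
y = r_b·(sin φ − φ·cos φ) = 0.000392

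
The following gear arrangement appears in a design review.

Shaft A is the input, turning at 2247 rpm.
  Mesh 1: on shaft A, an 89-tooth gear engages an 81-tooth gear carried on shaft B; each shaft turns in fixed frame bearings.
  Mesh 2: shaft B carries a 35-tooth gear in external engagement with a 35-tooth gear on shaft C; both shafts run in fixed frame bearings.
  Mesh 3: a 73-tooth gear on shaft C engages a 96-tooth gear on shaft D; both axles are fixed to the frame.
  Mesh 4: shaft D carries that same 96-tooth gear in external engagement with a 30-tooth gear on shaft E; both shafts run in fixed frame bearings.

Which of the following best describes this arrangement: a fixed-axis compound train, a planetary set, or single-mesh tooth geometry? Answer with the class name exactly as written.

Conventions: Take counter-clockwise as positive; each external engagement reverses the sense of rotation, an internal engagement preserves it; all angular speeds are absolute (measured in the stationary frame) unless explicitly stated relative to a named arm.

fixed-axis compound train

class = fixed-axis compound train [4 meshes; 4 ratios multiply, 4 sense flips]
classification: fixed-axis compound train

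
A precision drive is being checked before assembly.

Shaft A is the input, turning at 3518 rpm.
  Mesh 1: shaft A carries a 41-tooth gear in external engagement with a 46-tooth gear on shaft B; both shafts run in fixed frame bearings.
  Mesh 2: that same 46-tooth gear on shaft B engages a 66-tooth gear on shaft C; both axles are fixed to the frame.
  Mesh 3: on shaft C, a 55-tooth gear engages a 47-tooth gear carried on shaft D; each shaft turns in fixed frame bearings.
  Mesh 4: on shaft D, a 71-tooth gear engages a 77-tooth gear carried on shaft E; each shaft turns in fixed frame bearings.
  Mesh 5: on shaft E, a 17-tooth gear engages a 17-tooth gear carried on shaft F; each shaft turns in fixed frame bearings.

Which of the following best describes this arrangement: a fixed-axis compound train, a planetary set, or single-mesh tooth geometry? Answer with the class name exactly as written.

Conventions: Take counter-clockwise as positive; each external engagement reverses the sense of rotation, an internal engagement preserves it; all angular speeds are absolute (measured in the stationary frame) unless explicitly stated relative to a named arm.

recognized (6 fixed axles, 5 meshes): fixed-axis compound train
classification: fixed-axis compound train

fixed-axis compound train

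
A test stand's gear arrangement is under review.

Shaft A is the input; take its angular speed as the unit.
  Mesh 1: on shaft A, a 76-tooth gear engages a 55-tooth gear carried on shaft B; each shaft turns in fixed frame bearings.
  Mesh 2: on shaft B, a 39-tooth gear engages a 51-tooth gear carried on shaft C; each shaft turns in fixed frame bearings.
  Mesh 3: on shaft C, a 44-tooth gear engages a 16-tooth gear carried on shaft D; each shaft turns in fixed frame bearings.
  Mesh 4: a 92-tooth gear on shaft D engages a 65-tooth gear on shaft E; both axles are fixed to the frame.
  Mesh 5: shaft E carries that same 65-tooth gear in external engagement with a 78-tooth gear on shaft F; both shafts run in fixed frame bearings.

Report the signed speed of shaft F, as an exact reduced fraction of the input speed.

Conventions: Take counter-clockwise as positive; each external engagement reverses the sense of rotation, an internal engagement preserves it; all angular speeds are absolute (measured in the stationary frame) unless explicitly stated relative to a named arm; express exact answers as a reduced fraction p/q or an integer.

-874/255

5-mesh fixed-axis compound train (all bearings frame-fixed)
mesh 1 [76T→55T]: |ω|/ω_in = 1×76/55 = 76/55, sense flips to −
mesh 2 [39T→51T]: |ω|/ω_in = (76/55)×39/51 = 988/935, sense flips to +
mesh 3 [44T→16T]: |ω|/ω_in = (988/935)×44/16 = 247/85, sense flips to −
mesh 4 [92T→65T]: |ω|/ω_in = (247/85)×92/65 = 1748/425, sense flips to +
mesh 5 [65T→78T]: |ω|/ω_in = (1748/425)×65/78 = 874/255, sense flips to −
signed output speed (× input speed) = -874/255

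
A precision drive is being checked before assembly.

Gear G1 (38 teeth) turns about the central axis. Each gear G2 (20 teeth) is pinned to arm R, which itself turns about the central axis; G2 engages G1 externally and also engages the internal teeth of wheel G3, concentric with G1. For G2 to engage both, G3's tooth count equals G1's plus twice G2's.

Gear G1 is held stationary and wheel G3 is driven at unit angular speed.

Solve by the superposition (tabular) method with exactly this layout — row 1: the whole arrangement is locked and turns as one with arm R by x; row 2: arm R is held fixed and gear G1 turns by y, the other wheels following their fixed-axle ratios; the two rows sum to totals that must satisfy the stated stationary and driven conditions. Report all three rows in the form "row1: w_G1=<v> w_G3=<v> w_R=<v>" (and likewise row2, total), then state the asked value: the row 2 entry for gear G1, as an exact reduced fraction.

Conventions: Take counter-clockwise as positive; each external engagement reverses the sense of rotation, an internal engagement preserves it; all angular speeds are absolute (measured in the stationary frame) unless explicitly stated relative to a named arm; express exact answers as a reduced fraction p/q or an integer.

recognized (axles ride arm R): planetary set, 38/20/78 teeth
row 1: whole set turns with the arm by x
row 2: sun turns y, ring = −(38/78)·y, arm 0
boundary: total ω_sun = x + y = 0 and total ω_ring = x − (38/78)·y = 1  ⇒  y = -39/58, x = 39/58
row 2 ring = −(38/78)·(-39/58) = 19/58
totals (row 1 + row 2): sun 39/58 + (-39/58) = 0, ring 39/58 + 19/58 = 1, arm 39/58 + 0 = 39/58
asked cell (row2, sun) = -39/58

row1: w_G1=39/58 w_G3=39/58 w_R=39/58
row2: w_G1=-39/58 w_G3=19/58 w_R=0
total: w_G1=0 w_G3=1 w_R=39/58
asked value: -39/58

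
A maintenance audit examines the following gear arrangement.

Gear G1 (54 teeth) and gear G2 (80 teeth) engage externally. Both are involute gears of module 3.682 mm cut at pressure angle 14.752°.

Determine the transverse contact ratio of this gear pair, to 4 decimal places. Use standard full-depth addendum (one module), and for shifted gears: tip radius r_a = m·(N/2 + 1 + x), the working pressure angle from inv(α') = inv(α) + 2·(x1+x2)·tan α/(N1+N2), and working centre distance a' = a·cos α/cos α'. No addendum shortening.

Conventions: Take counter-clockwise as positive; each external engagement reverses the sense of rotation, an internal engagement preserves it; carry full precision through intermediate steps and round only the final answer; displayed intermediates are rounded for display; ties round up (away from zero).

class = single-mesh tooth geometry [involute pair 54T × 80T, m = 3.682]
base radii: r_b1 = 96.137021, r_b2 = 142.425217
tip radii: r_a1 = 103.096000, r_a2 = 150.962000
no profile shift: α' = α, a' = a
action lengths: √(r_a1²−r_b1²) = 37.235176, √(r_a2²−r_b2²) = 50.045809
base pitch p_b = π·m·cos α = 11.186050
CR = (37.235176 + 50.045809 − 246.694000·sin 14.75200°)/11.186050 = 2.186999
contact ratio ≈ 2.1870

2.1870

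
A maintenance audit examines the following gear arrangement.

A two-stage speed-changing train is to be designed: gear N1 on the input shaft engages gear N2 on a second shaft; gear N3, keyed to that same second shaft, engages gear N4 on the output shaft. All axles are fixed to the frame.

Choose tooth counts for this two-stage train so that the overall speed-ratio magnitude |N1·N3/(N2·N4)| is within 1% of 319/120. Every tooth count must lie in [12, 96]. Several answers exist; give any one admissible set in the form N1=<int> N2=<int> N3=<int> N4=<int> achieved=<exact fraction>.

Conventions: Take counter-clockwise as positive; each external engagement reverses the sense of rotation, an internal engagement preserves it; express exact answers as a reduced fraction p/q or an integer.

2-stage fixed-axis compound train for ratio 319/120
target = 319/120 in lowest terms: an exact hit needs N1·N3 = k·319 and N2·N4 = k·120 for one integer k, every count in [12, 96]; additionally prefer no 1:1 stage (N1 ≠ N2, N3 ≠ N4)
k = 1: no 1:1-free in-range split of k·319 and k·120 into factor pairs; take k = 2
k = 2: N1·N3 = 638 = 22·29, N2·N4 = 240 = 12·20
achieved = 22·29/(12·20) = 319/120; |achieved − target| = 0 ≤ 319/12000 ✓

N1=22 N2=12 N3=29 N4=20 achieved=319/120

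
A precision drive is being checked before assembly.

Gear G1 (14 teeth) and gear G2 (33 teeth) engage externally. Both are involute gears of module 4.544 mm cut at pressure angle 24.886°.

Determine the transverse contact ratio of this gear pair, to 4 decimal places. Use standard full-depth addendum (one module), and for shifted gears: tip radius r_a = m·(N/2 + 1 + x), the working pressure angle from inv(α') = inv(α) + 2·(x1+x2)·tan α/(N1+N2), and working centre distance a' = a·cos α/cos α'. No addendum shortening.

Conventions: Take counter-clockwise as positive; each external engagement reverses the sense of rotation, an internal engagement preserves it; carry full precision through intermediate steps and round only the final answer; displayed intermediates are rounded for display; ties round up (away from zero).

1.4189

single-mesh involute tooth geometry (14T engaging 33T at module 4.544)
base radii: r_b1 = 28.854528, r_b2 = 68.014243
tip radii: r_a1 = 36.352000, r_a2 = 79.520000
no profile shift: α' = α, a' = a
action lengths: √(r_a1²−r_b1²) = 22.110725, √(r_a2²−r_b2²) = 41.200644
base pitch p_b = π·m·cos α = 12.949882
CR = (22.110725 + 41.200644 − 106.784000·sin 24.88600°)/12.949882 = 1.418943
contact ratio ≈ 1.4189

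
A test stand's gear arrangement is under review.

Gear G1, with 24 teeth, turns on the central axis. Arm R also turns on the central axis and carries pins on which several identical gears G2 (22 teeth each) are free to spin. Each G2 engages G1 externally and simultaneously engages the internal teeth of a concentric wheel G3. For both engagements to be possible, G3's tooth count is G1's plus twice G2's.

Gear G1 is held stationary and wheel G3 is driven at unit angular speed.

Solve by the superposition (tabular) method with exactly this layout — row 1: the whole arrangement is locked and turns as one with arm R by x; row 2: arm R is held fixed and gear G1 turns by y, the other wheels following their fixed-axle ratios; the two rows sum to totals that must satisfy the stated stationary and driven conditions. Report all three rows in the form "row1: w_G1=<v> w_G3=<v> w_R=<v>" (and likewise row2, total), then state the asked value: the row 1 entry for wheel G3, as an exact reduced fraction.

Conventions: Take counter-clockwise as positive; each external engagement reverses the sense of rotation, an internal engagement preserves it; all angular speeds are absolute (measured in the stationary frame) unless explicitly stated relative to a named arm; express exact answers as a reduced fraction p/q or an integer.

topology: planetary set — G1 24T / G2 22T / G3 68T, arm = carrier (Willis)
superposition row 1 [locked train]: every member turns x
row 2 (arm held, sun turns y): ω_ring = −(24/68)·y, ω_arm = 0
boundary: total ω_sun = x + y = 0 and total ω_ring = x − (24/68)·y = 1  ⇒  y = -17/23, x = 17/23
row 2 ring = −(24/68)·(-17/23) = 6/23
totals (row 1 + row 2): sun 17/23 + (-17/23) = 0, ring 17/23 + 6/23 = 1, arm 17/23 + 0 = 17/23
asked cell (row1, ring) = 17/23

row1: w_G1=17/23 w_G3=17/23 w_R=17/23
row2: w_G1=-17/23 w_G3=6/23 w_R=0
total: w_G1=0 w_G3=1 w_R=17/23
asked value: 17/23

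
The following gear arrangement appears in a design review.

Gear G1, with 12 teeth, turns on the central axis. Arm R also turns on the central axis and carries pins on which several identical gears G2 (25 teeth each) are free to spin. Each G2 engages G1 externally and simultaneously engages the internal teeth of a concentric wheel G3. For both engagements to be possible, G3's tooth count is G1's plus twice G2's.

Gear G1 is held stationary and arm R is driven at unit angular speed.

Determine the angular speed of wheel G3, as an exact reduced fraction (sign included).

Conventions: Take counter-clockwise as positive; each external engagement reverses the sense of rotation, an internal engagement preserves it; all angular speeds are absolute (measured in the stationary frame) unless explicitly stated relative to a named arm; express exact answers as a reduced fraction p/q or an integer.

class = planetary set [G3 = 12+2·25 = 62; Willis about the carrier]
ring teeth: 12 + 2·25 = 62
12(ω_sun−ω_arm) = −62(ω_ring−ω_arm),  ω_sun = 0, ω_arm = 1
ω_ring = 1 − (12/62)(0−1) = 37/31
exact speed ratio = 37/31

37/31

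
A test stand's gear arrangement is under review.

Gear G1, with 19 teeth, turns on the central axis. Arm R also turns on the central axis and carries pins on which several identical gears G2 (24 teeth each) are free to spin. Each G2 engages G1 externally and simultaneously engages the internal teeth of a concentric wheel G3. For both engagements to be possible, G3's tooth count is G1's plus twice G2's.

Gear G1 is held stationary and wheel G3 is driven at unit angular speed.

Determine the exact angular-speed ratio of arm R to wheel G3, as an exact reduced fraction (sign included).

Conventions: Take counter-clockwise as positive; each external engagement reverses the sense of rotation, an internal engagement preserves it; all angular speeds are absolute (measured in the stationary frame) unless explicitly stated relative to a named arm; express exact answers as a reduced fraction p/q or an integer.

recognized (axles ride arm R): planetary set, 19/24/67 teeth
ring teeth: 19 + 2·24 = 67
19(ω_sun−ω_arm) = −67(ω_ring−ω_arm),  ω_sun = 0, ω_ring = 1
19(0−ω_arm) = −67(1−ω_arm)  ⇒  86·ω_arm = 67  ⇒  ω_arm = 67/86
ω_out/ω_in = 67/86

67/86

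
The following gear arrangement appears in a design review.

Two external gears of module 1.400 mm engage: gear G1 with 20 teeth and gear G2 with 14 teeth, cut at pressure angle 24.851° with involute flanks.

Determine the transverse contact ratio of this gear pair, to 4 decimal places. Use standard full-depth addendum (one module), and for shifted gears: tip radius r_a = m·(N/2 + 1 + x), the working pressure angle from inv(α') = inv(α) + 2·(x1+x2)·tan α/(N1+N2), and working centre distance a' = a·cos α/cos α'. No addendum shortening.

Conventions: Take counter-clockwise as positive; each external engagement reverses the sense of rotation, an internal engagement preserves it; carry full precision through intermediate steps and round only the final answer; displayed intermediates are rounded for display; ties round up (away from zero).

class = single-mesh tooth geometry [involute pair 20T × 14T, m = 1.400]
base radii: r_b1 = 12.703653, r_b2 = 8.892557
tip radii: r_a1 = 15.400000, r_a2 = 11.200000
no profile shift: α' = α, a' = a
action lengths: √(r_a1²−r_b1²) = 8.705011, √(r_a2²−r_b2²) = 6.808996
base pitch p_b = π·m·cos α = 3.990970
CR = (8.705011 + 6.808996 − 23.800000·sin 24.85100°)/3.990970 = 1.381073
contact ratio ≈ 1.3811

1.3811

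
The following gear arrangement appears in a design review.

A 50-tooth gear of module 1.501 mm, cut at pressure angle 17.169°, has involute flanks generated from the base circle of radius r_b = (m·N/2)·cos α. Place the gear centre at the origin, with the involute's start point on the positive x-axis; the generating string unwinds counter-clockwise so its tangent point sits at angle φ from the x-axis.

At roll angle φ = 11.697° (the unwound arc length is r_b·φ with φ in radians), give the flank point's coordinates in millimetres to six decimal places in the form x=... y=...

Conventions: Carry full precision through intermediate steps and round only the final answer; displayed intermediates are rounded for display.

x=36.592184 y=0.101262

recognized (one wheel, involute flank): single-mesh tooth geometry, m = 1.501, N = 50
pitch radius r_p = m·N/2 = 1.501·50/2 = 37.525000
base radius r_b = r_p·cos α = 37.525000·cos 17.169° = 35.852819
roll angle φ = 11.697° = 0.20415116 rad
x = r_b·(cos φ + φ·sin φ) = 36.592184
y = r_b·(sin φ − φ·cos φ) = 0.101262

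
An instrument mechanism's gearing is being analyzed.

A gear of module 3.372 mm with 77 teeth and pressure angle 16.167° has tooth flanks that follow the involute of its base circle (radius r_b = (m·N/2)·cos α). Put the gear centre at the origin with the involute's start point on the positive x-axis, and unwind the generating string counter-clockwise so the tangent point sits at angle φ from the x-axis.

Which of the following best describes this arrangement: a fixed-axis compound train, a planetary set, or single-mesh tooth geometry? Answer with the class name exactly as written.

topology: single-mesh involute geometry — m = 3.372, N = 77
classification: single-mesh tooth geometry

single-mesh tooth geometry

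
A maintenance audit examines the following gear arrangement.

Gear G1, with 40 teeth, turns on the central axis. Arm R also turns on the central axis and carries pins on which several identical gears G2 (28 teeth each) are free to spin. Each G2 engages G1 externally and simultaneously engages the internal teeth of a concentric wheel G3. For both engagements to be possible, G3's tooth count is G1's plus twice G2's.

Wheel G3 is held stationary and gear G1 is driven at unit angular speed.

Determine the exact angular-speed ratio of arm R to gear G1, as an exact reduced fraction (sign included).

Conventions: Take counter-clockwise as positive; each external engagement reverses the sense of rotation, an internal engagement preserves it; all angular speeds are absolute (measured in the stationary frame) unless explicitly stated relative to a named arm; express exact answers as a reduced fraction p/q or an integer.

class = planetary set [G3 = 40+2·28 = 96; Willis about the carrier]
ring teeth: 40 + 2·28 = 96
40(ω_sun−ω_arm) = −96(ω_ring−ω_arm),  ω_ring = 0, ω_sun = 1
40(1−ω_arm) = −96(0−ω_arm)  ⇒  136·ω_arm = 40  ⇒  ω_arm = 5/17
ω_out/ω_in = 5/17

5/17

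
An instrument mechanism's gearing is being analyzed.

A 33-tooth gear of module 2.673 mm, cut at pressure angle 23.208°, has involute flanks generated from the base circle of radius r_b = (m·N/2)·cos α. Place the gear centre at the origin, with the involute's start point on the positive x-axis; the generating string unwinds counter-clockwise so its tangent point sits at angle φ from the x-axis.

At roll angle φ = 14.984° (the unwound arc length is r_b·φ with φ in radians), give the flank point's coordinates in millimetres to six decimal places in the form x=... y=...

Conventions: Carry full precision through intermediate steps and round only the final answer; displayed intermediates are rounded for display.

x=41.898138 y=0.240025

single-mesh involute tooth geometry (33T wheel at module 2.673)
pitch radius r_p = m·N/2 = 2.673·33/2 = 44.104500
base radius r_b = r_p·cos α = 44.104500·cos 23.208° = 40.535578
roll angle φ = 14.984° = 0.26152014 rad
x = r_b·(cos φ + φ·sin φ) = 41.898138
y = r_b·(sin φ − φ·cos φ) = 0.240025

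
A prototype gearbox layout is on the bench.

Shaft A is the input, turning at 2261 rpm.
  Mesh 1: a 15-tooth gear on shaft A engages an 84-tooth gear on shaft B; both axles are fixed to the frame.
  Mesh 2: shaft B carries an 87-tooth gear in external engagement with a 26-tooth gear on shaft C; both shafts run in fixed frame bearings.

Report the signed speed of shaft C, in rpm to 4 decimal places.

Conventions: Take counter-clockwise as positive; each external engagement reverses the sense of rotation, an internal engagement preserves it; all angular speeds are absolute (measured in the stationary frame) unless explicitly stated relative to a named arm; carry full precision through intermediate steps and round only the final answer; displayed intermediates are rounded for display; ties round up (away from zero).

+1351.0096 rpm

2-mesh fixed-axis compound train (all bearings frame-fixed)
mesh 1 [15T→84T]: ω = 2261.0000×15/84 = 403.7500 rpm, sense flips to −
mesh 2 [87T→26T]: ω = 403.7500×87/26 = 1351.0096 rpm, sense flips to +
signed output speed = +1351.0096 rpm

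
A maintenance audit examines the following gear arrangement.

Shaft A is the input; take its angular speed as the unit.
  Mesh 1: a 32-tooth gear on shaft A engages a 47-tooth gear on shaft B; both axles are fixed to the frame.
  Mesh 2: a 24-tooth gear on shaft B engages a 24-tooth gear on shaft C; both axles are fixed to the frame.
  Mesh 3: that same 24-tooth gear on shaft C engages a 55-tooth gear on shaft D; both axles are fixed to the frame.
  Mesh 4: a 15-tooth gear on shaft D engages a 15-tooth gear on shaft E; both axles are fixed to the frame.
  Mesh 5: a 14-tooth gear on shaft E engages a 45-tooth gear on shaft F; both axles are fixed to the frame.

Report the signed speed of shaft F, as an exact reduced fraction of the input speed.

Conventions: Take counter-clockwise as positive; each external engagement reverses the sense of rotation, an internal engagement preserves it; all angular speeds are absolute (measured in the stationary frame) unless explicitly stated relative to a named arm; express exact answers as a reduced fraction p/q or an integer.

5-mesh fixed-axis compound train (all bearings frame-fixed)
mesh 1 [32T→47T]: |ω|/ω_in = 1×32/47 = 32/47, sense flips to −
mesh 2 [24T→24T]: |ω|/ω_in = (32/47)×24/24 = 32/47, sense flips to +
mesh 3 [24T→55T]: |ω|/ω_in = (32/47)×24/55 = 768/2585, sense flips to −
mesh 4 [15T→15T]: |ω|/ω_in = (768/2585)×15/15 = 768/2585, sense flips to +
mesh 5 [14T→45T]: |ω|/ω_in = (768/2585)×14/45 = 3584/38775, sense flips to −
signed output speed (× input speed) = -3584/38775

-3584/38775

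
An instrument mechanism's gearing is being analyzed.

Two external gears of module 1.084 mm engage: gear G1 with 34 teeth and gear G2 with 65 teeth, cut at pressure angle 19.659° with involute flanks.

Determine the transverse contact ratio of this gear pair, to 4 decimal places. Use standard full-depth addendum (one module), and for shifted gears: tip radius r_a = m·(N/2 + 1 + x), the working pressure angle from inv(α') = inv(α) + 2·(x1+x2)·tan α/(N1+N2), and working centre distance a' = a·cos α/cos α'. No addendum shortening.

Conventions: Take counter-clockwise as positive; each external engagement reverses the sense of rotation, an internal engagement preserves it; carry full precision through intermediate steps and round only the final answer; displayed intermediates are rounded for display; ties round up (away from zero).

recognized (one external pair, fixed centres): single-mesh tooth geometry, m = 1.084, N1 = 34, N2 = 65
base radii: r_b1 = 17.353860, r_b2 = 33.176497
tip radii: r_a1 = 19.512000, r_a2 = 36.314000
no profile shift: α' = α, a' = a
action lengths: √(r_a1²−r_b1²) = 8.919736, √(r_a2²−r_b2²) = 14.765725
base pitch p_b = π·m·cos α = 3.206986
CR = (8.919736 + 14.765725 − 53.658000·sin 19.65900°)/3.206986 = 1.756714
contact ratio ≈ 1.7567

1.7567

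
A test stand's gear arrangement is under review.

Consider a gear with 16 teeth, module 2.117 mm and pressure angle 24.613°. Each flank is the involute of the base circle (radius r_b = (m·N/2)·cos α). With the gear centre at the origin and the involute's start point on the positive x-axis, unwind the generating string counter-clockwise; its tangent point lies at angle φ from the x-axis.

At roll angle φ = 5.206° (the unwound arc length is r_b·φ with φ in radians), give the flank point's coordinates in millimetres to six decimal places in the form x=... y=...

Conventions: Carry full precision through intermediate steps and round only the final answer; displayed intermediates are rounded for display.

x=15.460650 y=0.003847

single-mesh involute tooth geometry (16T wheel at module 2.117)
pitch radius r_p = m·N/2 = 2.117·16/2 = 16.936000
base radius r_b = r_p·cos α = 16.936000·cos 24.613° = 15.397223
roll angle φ = 5.206° = 0.09086184 rad
x = r_b·(cos φ + φ·sin φ) = 15.460650
y = r_b·(sin φ − φ·cos φ) = 0.003847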